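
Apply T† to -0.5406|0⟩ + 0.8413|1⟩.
-0.5406|0⟩ + (0.5949 - 0.5949i)|1⟩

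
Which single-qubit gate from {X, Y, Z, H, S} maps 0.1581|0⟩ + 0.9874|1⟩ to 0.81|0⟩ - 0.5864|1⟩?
H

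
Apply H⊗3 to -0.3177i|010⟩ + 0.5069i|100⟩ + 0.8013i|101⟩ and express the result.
0.3502i|000⟩ - 0.2164i|001⟩ + 0.5748i|010⟩ + 0.008238i|011⟩ - 0.5748i|100⟩ - 0.008238i|101⟩ - 0.3502i|110⟩ + 0.2164i|111⟩

H⊗3 gives amp(|y⟩) = (1/2√2) Σ_x (−1)^(x·y) amp(|x⟩), where x·y is the number of positions in which both x and y have a 1.
|000⟩: (-0.3177i + 0.5069i + 0.8013i)/(2√2) = 0.3502i
|001⟩: (-0.3177i + 0.5069i - 0.8013i)/(2√2) = -0.2164i
|010⟩: (0.3177i + 0.5069i + 0.8013i)/(2√2) = 0.5748i
|011⟩: (0.3177i + 0.5069i - 0.8013i)/(2√2) = 0.008238i
|100⟩: (-0.3177i - 0.5069i - 0.8013i)/(2√2) = -0.5748i
|101⟩: (-0.3177i - 0.5069i + 0.8013i)/(2√2) = -0.008238i
|110⟩: (0.3177i - 0.5069i - 0.8013i)/(2√2) = -0.3502i
|111⟩: (0.3177i - 0.5069i + 0.8013i)/(2√2) = 0.2164i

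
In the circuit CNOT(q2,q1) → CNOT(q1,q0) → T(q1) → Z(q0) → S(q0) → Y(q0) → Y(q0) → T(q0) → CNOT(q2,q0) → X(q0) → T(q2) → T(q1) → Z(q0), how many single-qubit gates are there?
10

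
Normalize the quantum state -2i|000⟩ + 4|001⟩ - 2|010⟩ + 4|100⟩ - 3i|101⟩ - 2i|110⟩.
-0.2747i|000⟩ + 0.5494|001⟩ - 0.2747|010⟩ + 0.5494|100⟩ - 0.4121i|101⟩ - 0.2747i|110⟩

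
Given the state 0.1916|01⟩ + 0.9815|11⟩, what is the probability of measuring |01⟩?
0.03671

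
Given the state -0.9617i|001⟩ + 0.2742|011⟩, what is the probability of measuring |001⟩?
0.9249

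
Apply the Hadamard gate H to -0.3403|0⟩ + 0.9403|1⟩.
0.4243|0⟩ - 0.9055|1⟩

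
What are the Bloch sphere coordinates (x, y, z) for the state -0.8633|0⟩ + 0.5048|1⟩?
(-0.8716, 0, 0.4905)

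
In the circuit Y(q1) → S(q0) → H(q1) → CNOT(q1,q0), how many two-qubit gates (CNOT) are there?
1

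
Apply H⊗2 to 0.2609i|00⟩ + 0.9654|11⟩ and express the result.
(0.4827 + 0.1305i)|00⟩ + (-0.4827 + 0.1305i)|01⟩ + (-0.4827 + 0.1305i)|10⟩ + (0.4827 + 0.1305i)|11⟩

H⊗2 gives amp(|y⟩) = (1/2) Σ_x (−1)^(x·y) amp(|x⟩), where x·y is the number of positions in which both x and y have a 1.
|00⟩: (0.2609i + 0.9654)/2 = (0.4827 + 0.1305i)
|01⟩: (0.2609i - 0.9654)/2 = (-0.4827 + 0.1305i)
|10⟩: (0.2609i - 0.9654)/2 = (-0.4827 + 0.1305i)
|11⟩: (0.2609i + 0.9654)/2 = (0.4827 + 0.1305i)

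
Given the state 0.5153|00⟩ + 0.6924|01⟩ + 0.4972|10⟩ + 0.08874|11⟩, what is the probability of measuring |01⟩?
0.4794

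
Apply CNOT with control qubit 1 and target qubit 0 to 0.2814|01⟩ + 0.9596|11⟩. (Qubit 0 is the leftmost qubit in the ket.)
0.9596|01⟩ + 0.2814|11⟩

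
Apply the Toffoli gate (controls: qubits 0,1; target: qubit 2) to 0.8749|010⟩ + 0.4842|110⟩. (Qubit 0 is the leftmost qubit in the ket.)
0.8749|010⟩ + 0.4842|111⟩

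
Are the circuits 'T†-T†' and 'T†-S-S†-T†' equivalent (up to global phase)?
Yes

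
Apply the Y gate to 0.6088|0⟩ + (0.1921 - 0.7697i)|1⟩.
(-0.7697 - 0.1921i)|0⟩ + 0.6088i|1⟩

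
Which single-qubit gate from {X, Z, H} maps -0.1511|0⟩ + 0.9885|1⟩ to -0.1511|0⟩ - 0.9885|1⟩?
Z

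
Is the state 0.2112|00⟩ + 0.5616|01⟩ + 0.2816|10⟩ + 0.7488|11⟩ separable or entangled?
Separable

Writing the state as a|00⟩ + b|01⟩ + c|10⟩ + d|11⟩, it is a product state iff ad − bc = 0.
Here (a, b, c, d) = (0.2112, 0.5616, 0.2816, 0.7488): ad − bc = (0.2112)(0.7488) − (0.5616)(0.2816) = 0, so the state is separable.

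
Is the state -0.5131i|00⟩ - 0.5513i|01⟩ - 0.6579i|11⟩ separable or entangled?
Entangled

Writing the state as a|00⟩ + b|01⟩ + c|10⟩ + d|11⟩, it is a product state iff ad − bc = 0.
Here (a, b, c, d) = (-0.5131i, -0.5513i, 0, -0.6579i): ad − bc = (-0.5131i)(-0.6579i) − (-0.5513i)(0) = -0.3376 ≠ 0, so the state is entangled.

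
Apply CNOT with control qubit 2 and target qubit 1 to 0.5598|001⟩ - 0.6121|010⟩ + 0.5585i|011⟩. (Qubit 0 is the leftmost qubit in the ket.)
0.5585i|001⟩ - 0.6121|010⟩ + 0.5598|011⟩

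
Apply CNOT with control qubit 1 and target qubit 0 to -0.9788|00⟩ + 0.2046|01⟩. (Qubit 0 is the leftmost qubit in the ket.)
-0.9788|00⟩ + 0.2046|11⟩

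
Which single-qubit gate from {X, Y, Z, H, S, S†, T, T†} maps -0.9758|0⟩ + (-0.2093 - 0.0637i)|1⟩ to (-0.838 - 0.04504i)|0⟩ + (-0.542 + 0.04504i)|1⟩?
H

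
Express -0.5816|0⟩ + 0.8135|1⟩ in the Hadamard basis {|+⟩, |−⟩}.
0.164|+⟩ - 0.9865|−⟩

With |ψ⟩ = α|0⟩ + β|1⟩, the Hadamard-basis coefficients are ⟨+|ψ⟩ = (α + β)/√2 and ⟨−|ψ⟩ = (α − β)/√2.
Here α = -0.5816, β = 0.8135: (α + β)/√2 = 0.164, (α − β)/√2 = -0.9865.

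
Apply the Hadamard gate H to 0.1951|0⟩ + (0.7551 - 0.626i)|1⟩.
(0.6719 - 0.4426i)|0⟩ + (-0.396 + 0.4426i)|1⟩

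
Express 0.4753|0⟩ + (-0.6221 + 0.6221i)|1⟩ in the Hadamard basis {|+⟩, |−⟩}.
(-0.1038 + 0.4399i)|+⟩ + (0.776 - 0.4399i)|−⟩

With |ψ⟩ = α|0⟩ + β|1⟩, the Hadamard-basis coefficients are ⟨+|ψ⟩ = (α + β)/√2 and ⟨−|ψ⟩ = (α − β)/√2.
Here α = 0.4753, β = (-0.6221 + 0.6221i): (α + β)/√2 = (-0.1038 + 0.4399i), (α − β)/√2 = (0.776 - 0.4399i).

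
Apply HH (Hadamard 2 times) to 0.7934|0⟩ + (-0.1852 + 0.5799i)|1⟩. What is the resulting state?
0.7934|0⟩ + (-0.1852 + 0.5799i)|1⟩

H² = I, so an even number of Hadamards cancels: H^2 = I and the state is unchanged.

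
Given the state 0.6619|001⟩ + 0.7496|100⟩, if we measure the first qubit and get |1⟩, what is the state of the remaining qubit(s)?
|00⟩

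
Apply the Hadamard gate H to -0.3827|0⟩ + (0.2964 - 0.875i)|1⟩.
(-0.06102 - 0.6187i)|0⟩ + (-0.4802 + 0.6187i)|1⟩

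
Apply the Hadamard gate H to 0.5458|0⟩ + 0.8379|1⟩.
0.9784|0⟩ - 0.2065|1⟩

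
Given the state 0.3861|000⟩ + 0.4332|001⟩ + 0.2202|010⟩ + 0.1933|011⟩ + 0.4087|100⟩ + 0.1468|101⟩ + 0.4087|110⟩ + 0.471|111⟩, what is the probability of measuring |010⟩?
0.04849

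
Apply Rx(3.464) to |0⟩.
-0.1605|0⟩ - 0.987i|1⟩

Rx(3.464) = [[cos(θ/2), −i·sin(θ/2)], [−i·sin(θ/2), cos(θ/2)]]; θ = 3.464, cos(θ/2) ≈ -0.160506, sin(θ/2) ≈ 0.987035.
With a = amp(|0⟩) = 1 and b = amp(|1⟩) = 0:
new amp(|0⟩) = (-0.160506)·a + (-0.987035i)·b = -0.1605
new amp(|1⟩) = (-0.987035i)·a + (-0.160506)·b = -0.987i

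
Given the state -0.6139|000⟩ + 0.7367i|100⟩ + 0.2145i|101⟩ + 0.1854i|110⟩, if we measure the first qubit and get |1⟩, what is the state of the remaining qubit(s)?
0.9333i|00⟩ + 0.2717i|01⟩ + 0.2349i|10⟩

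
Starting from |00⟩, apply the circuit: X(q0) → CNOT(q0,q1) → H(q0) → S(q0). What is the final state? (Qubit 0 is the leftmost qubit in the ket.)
1/√2|01⟩ - (1/√2)i|11⟩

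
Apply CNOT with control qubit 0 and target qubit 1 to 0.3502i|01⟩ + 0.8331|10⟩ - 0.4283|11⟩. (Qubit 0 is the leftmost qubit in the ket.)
0.3502i|01⟩ - 0.4283|10⟩ + 0.8331|11⟩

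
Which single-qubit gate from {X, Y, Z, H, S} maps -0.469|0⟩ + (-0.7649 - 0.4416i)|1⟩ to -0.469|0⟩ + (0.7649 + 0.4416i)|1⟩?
Z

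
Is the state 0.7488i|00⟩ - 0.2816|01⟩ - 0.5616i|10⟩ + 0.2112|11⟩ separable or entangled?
Separable

Writing the state as a|00⟩ + b|01⟩ + c|10⟩ + d|11⟩, it is a product state iff ad − bc = 0.
Here (a, b, c, d) = (0.7488i, -0.2816, -0.5616i, 0.2112): ad − bc = (0.7488i)(0.2112) − (-0.2816)(-0.5616i) = 0, so the state is separable.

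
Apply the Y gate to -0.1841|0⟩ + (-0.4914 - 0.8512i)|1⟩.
(-0.8512 + 0.4914i)|0⟩ - 0.1841i|1⟩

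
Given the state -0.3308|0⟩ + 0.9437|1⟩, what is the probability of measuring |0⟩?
0.1094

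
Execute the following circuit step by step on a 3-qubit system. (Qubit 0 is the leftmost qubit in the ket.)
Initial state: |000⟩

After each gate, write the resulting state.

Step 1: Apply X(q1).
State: |010⟩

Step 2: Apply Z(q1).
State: -|010⟩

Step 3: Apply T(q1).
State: (-1/√2 - (1/√2)i)|010⟩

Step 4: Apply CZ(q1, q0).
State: (-1/√2 - (1/√2)i)|010⟩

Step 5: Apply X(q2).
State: (-1/√2 - (1/√2)i)|011⟩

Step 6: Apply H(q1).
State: (-1/2 - (1/2)i)|001⟩ + (1/2 + (1/2)i)|011⟩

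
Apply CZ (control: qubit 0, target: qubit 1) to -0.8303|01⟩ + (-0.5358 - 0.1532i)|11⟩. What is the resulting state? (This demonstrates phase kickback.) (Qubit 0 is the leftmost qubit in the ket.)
-0.8303|01⟩ + (0.5358 + 0.1532i)|11⟩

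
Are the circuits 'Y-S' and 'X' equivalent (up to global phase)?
No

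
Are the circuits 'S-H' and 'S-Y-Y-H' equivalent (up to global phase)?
Yes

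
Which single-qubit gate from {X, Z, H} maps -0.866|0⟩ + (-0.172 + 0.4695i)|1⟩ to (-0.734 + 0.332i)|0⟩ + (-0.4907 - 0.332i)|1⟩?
H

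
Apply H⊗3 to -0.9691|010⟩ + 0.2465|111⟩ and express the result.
-0.2555|000⟩ - 0.4298|001⟩ + 0.2555|010⟩ + 0.4298|011⟩ - 0.4298|100⟩ - 0.2555|101⟩ + 0.4298|110⟩ + 0.2555|111⟩

H⊗3 gives amp(|y⟩) = (1/2√2) Σ_x (−1)^(x·y) amp(|x⟩), where x·y is the number of positions in which both x and y have a 1.
|000⟩: (-0.9691 + 0.2465)/(2√2) = -0.2555
|001⟩: (-0.9691 - 0.2465)/(2√2) = -0.4298
|010⟩: (0.9691 - 0.2465)/(2√2) = 0.2555
|011⟩: (0.9691 + 0.2465)/(2√2) = 0.4298
|100⟩: (-0.9691 - 0.2465)/(2√2) = -0.4298
|101⟩: (-0.9691 + 0.2465)/(2√2) = -0.2555
|110⟩: (0.9691 + 0.2465)/(2√2) = 0.4298
|111⟩: (0.9691 - 0.2465)/(2√2) = 0.2555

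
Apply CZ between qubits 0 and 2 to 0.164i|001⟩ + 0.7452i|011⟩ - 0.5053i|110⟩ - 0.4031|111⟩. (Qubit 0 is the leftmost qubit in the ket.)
0.164i|001⟩ + 0.7452i|011⟩ - 0.5053i|110⟩ + 0.4031|111⟩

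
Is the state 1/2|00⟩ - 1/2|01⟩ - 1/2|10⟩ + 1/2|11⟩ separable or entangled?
Separable

Writing the state as a|00⟩ + b|01⟩ + c|10⟩ + d|11⟩, it is a product state iff ad − bc = 0.
Here (a, b, c, d) = (1/2, -1/2, -1/2, 1/2): ad − bc = (1/2)(1/2) − (-1/2)(-1/2) = 0, so the state is separable.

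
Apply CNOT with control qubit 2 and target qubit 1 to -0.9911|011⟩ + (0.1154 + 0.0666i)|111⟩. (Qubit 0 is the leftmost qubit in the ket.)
-0.9911|001⟩ + (0.1154 + 0.0666i)|101⟩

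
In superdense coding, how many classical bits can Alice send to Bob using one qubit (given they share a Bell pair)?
2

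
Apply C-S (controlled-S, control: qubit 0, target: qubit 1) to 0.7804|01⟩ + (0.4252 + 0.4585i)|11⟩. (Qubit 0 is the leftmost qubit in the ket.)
0.7804|01⟩ + (-0.4585 + 0.4252i)|11⟩

C-S leaves the control-|0⟩ kets |00⟩, |01⟩ unchanged and applies S to qubit 1 on the control-|1⟩ pair (|10⟩, |11⟩).
S = [[1, 0], [0, i]].
With a = amp(|10⟩) = 0 and b = amp(|11⟩) = (0.4252 + 0.4585i):
new amp(|10⟩) = (1)·a = 0
new amp(|11⟩) = (i)·b = (-0.4585 + 0.4252i)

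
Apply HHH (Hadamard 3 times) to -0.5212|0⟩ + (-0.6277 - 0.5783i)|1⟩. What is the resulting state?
(-0.8124 - 0.4089i)|0⟩ + (0.07531 + 0.4089i)|1⟩

H² = I, so H^3 = H: a single Hadamard. With (a, b) = (-0.5212, (-0.6277 - 0.5783i)), H gives ((a + b)/√2, (a − b)/√2) = ((-0.8124 - 0.4089i), (0.07531 + 0.4089i)).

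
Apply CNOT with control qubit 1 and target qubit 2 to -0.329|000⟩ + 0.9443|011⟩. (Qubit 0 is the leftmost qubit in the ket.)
-0.329|000⟩ + 0.9443|010⟩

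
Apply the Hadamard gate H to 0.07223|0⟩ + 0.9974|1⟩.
0.7563|0⟩ - 0.6542|1⟩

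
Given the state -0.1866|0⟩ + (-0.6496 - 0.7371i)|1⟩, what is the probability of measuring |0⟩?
0.03482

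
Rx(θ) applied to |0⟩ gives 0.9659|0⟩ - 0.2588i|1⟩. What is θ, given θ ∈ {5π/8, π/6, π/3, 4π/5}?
π/6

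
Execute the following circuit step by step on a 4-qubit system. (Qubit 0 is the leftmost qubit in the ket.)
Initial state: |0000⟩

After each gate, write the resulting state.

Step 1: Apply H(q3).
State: 1/√2|0000⟩ + 1/√2|0001⟩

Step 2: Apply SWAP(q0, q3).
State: 1/√2|0000⟩ + 1/√2|1000⟩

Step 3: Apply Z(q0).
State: 1/√2|0000⟩ - 1/√2|1000⟩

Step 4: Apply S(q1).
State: 1/√2|0000⟩ - 1/√2|1000⟩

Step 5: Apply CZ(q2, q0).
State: 1/√2|0000⟩ - 1/√2|1000⟩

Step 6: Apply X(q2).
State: 1/√2|0010⟩ - 1/√2|1010⟩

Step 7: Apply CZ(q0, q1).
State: 1/√2|0010⟩ - 1/√2|1010⟩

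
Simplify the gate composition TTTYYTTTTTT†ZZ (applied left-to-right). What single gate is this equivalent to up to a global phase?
T†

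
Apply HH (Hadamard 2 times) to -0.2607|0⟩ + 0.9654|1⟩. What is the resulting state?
-0.2607|0⟩ + 0.9654|1⟩

H² = I, so an even number of Hadamards cancels: H^2 = I and the state is unchanged.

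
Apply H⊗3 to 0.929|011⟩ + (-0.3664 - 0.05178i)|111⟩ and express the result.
(0.1989 - 0.01831i)|000⟩ + (-0.1989 + 0.01831i)|001⟩ + (-0.1989 + 0.01831i)|010⟩ + (0.1989 - 0.01831i)|011⟩ + (0.458 + 0.01831i)|100⟩ + (-0.458 - 0.01831i)|101⟩ + (-0.458 - 0.01831i)|110⟩ + (0.458 + 0.01831i)|111⟩

H⊗3 gives amp(|y⟩) = (1/2√2) Σ_x (−1)^(x·y) amp(|x⟩), where x·y is the number of positions in which both x and y have a 1.
|000⟩: (0.929 + (-0.3664 - 0.05178i))/(2√2) = (0.1989 - 0.01831i)
|001⟩: (-0.929 - (-0.3664 - 0.05178i))/(2√2) = (-0.1989 + 0.01831i)
|010⟩: (-0.929 - (-0.3664 - 0.05178i))/(2√2) = (-0.1989 + 0.01831i)
|011⟩: (0.929 + (-0.3664 - 0.05178i))/(2√2) = (0.1989 - 0.01831i)
|100⟩: (0.929 - (-0.3664 - 0.05178i))/(2√2) = (0.458 + 0.01831i)
|101⟩: (-0.929 + (-0.3664 - 0.05178i))/(2√2) = (-0.458 - 0.01831i)
|110⟩: (-0.929 + (-0.3664 - 0.05178i))/(2√2) = (-0.458 - 0.01831i)
|111⟩: (0.929 - (-0.3664 - 0.05178i))/(2√2) = (0.458 + 0.01831i)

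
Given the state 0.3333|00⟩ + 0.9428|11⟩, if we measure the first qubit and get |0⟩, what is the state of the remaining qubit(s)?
|0⟩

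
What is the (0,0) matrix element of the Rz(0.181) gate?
(0.9959 - 0.09038i)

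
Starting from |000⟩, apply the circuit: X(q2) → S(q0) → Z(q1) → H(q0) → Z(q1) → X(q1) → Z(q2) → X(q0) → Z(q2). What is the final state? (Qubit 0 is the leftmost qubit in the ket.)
1/√2|011⟩ + 1/√2|111⟩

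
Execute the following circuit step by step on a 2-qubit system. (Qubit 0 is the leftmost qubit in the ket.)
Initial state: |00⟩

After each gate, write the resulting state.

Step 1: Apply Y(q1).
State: i|01⟩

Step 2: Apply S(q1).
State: -|01⟩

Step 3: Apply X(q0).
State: -|11⟩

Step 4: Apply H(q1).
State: -1/√2|10⟩ + 1/√2|11⟩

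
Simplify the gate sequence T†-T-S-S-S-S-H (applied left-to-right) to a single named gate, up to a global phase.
H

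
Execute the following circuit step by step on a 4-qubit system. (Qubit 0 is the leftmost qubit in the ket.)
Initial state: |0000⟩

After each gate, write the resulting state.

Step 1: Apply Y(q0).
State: i|1000⟩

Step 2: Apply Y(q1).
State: -|1100⟩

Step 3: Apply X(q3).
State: -|1101⟩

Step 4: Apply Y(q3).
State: i|1100⟩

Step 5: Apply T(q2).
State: i|1100⟩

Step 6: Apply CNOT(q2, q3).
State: i|1100⟩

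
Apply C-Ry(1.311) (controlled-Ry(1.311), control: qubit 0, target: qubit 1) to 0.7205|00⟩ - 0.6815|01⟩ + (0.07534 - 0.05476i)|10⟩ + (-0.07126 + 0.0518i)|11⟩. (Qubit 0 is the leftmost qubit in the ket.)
0.7205|00⟩ - 0.6815|01⟩ + (0.1032 - 0.07499i)|10⟩ + (-0.01057 + 0.007685i)|11⟩

C-Ry(1.311) leaves the control-|0⟩ kets |00⟩, |01⟩ unchanged and applies Ry(1.311) to qubit 1 on the control-|1⟩ pair (|10⟩, |11⟩).
Ry(1.311) = [[cos(θ/2), −sin(θ/2)], [sin(θ/2), cos(θ/2)]]; θ = 1.311, cos(θ/2) ≈ 0.792743, sin(θ/2) ≈ 0.609556.
With a = amp(|10⟩) = (0.07534 - 0.05476i) and b = amp(|11⟩) = (-0.07126 + 0.0518i):
new amp(|10⟩) = (0.792743)·a + (-0.609556)·b = (0.1032 - 0.07499i)
new amp(|11⟩) = (0.609556)·a + (0.792743)·b = (-0.01057 + 0.007685i)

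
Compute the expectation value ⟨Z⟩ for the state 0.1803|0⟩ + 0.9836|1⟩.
-0.935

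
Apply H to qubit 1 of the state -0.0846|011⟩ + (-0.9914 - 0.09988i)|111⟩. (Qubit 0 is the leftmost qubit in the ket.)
-0.05982|001⟩ + 0.05982|011⟩ + (-0.701 - 0.07063i)|101⟩ + (0.701 + 0.07063i)|111⟩

H on qubit 1 mixes each pair of kets that differ only in qubit 1: amplitudes (a, b) of (|…0…⟩, |…1…⟩) become ((a + b)/√2, (a − b)/√2). Kets absent from the input have amplitude 0.
(|001⟩, |011⟩): (a, b) = (0, -0.0846) → (-0.05982, 0.05982)
(|101⟩, |111⟩): (a, b) = (0, (-0.9914 - 0.09988i)) → ((-0.701 - 0.07063i), (0.701 + 0.07063i))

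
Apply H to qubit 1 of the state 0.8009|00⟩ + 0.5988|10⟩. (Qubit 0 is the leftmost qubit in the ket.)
0.5663|00⟩ + 0.5663|01⟩ + 0.4234|10⟩ + 0.4234|11⟩

H on qubit 1 mixes each pair of kets that differ only in qubit 1: amplitudes (a, b) of (|…0…⟩, |…1…⟩) become ((a + b)/√2, (a − b)/√2). Kets absent from the input have amplitude 0.
(|00⟩, |01⟩): (a, b) = (0.8009, 0) → (0.5663, 0.5663)
(|10⟩, |11⟩): (a, b) = (0.5988, 0) → (0.4234, 0.4234)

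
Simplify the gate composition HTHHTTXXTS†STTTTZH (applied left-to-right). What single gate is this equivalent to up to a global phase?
X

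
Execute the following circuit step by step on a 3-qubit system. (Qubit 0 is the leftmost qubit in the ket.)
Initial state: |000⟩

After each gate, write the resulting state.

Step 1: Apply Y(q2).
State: i|001⟩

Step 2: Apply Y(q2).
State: |000⟩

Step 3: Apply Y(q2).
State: i|001⟩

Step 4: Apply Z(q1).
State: i|001⟩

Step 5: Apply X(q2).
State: i|000⟩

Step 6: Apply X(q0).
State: i|100⟩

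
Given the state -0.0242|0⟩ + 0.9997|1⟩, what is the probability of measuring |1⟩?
0.9994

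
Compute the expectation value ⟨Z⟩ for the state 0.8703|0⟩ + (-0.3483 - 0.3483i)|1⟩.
0.5148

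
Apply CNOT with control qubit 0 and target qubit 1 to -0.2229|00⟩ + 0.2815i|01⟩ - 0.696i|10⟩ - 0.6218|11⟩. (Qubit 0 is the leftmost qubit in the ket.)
-0.2229|00⟩ + 0.2815i|01⟩ - 0.6218|10⟩ - 0.696i|11⟩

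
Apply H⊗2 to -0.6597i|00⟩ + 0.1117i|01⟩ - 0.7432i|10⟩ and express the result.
-0.6456i|00⟩ - 0.7573i|01⟩ + 0.0976i|10⟩ - 0.0141i|11⟩

H⊗2 gives amp(|y⟩) = (1/2) Σ_x (−1)^(x·y) amp(|x⟩), where x·y is the number of positions in which both x and y have a 1.
|00⟩: (-0.6597i + 0.1117i - 0.7432i)/2 = -0.6456i
|01⟩: (-0.6597i - 0.1117i - 0.7432i)/2 = -0.7573i
|10⟩: (-0.6597i + 0.1117i + 0.7432i)/2 = 0.0976i
|11⟩: (-0.6597i - 0.1117i + 0.7432i)/2 = -0.0141i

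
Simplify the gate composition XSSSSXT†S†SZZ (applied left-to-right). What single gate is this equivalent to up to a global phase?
T†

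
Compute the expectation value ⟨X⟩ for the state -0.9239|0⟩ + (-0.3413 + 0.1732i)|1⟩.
0.6307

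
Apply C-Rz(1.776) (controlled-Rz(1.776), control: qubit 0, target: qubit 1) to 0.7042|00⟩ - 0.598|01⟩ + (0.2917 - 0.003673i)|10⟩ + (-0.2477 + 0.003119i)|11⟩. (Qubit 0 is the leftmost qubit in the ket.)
0.7042|00⟩ - 0.598|01⟩ + (0.1812 - 0.2286i)|10⟩ + (-0.1587 - 0.1902i)|11⟩

C-Rz(1.776) leaves the control-|0⟩ kets |00⟩, |01⟩ unchanged and applies Rz(1.776) to qubit 1 on the control-|1⟩ pair (|10⟩, |11⟩).
Rz(1.776) = [[e^(−iθ/2), 0], [0, e^(iθ/2)]] with e^(±iθ/2) = cos(θ/2) ± i·sin(θ/2); θ = 1.776, cos(θ/2) ≈ 0.630965, sin(θ/2) ≈ 0.775811.
With a = amp(|10⟩) = (0.2917 - 0.003673i) and b = amp(|11⟩) = (-0.2477 + 0.003119i):
new amp(|10⟩) = (0.630965 - 0.775811i)·a = (0.1812 - 0.2286i)
new amp(|11⟩) = (0.630965 + 0.775811i)·b = (-0.1587 - 0.1902i)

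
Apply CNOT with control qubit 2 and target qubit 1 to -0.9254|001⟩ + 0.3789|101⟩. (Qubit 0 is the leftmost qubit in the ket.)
-0.9254|011⟩ + 0.3789|111⟩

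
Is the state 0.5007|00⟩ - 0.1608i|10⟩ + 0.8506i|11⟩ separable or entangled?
Entangled

Writing the state as a|00⟩ + b|01⟩ + c|10⟩ + d|11⟩, it is a product state iff ad − bc = 0.
Here (a, b, c, d) = (0.5007, 0, -0.1608i, 0.8506i): ad − bc = (0.5007)(0.8506i) − (0)(-0.1608i) = 0.4259i ≠ 0, so the state is entangled.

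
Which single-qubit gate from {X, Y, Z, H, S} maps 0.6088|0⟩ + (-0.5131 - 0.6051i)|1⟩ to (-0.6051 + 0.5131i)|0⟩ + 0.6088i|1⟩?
Y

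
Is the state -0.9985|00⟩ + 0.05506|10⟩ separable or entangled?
Separable

Writing the state as a|00⟩ + b|01⟩ + c|10⟩ + d|11⟩, it is a product state iff ad − bc = 0.
Here (a, b, c, d) = (-0.9985, 0, 0.05506, 0): ad − bc = (-0.9985)(0) − (0)(0.05506) = 0, so the state is separable.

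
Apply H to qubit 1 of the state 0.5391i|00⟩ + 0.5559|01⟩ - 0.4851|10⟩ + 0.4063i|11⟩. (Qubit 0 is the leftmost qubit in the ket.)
(0.3931 + 0.3812i)|00⟩ + (-0.3931 + 0.3812i)|01⟩ + (-0.343 + 0.2873i)|10⟩ + (-0.343 - 0.2873i)|11⟩

H on qubit 1 mixes each pair of kets that differ only in qubit 1: amplitudes (a, b) of (|…0…⟩, |…1…⟩) become ((a + b)/√2, (a − b)/√2). Kets absent from the input have amplitude 0.
(|00⟩, |01⟩): (a, b) = (0.5391i, 0.5559) → ((0.3931 + 0.3812i), (-0.3931 + 0.3812i))
(|10⟩, |11⟩): (a, b) = (-0.4851, 0.4063i) → ((-0.343 + 0.2873i), (-0.343 - 0.2873i))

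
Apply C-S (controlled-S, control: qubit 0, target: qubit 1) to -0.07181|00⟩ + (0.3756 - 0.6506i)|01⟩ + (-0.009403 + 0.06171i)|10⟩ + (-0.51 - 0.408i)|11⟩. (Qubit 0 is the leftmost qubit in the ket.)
-0.07181|00⟩ + (0.3756 - 0.6506i)|01⟩ + (-0.009403 + 0.06171i)|10⟩ + (0.408 - 0.51i)|11⟩

C-S leaves the control-|0⟩ kets |00⟩, |01⟩ unchanged and applies S to qubit 1 on the control-|1⟩ pair (|10⟩, |11⟩).
S = [[1, 0], [0, i]].
With a = amp(|10⟩) = (-0.009403 + 0.06171i) and b = amp(|11⟩) = (-0.51 - 0.408i):
new amp(|10⟩) = (1)·a = (-0.009403 + 0.06171i)
new amp(|11⟩) = (i)·b = (0.408 - 0.51i)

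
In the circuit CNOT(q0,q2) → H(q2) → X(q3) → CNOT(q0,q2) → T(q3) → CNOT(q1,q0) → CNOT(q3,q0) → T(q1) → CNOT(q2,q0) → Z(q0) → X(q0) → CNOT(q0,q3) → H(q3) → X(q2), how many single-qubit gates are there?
8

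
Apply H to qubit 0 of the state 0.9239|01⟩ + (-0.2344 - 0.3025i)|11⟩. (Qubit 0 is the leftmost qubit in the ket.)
(0.4876 - 0.2139i)|01⟩ + (0.819 + 0.2139i)|11⟩

H on qubit 0 mixes each pair of kets that differ only in qubit 0: amplitudes (a, b) of (|…0…⟩, |…1…⟩) become ((a + b)/√2, (a − b)/√2). Kets absent from the input have amplitude 0.
(|01⟩, |11⟩): (a, b) = (0.9239, (-0.2344 - 0.3025i)) → ((0.4876 - 0.2139i), (0.819 + 0.2139i))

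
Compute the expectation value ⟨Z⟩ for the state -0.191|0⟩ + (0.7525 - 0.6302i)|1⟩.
-0.9269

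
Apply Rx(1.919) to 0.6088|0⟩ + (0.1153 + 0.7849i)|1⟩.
(0.9922 - 0.09442i)|0⟩ + (0.06617 - 0.04807i)|1⟩

Rx(1.919) = [[cos(θ/2), −i·sin(θ/2)], [−i·sin(θ/2), cos(θ/2)]]; θ = 1.919, cos(θ/2) ≈ 0.57393, sin(θ/2) ≈ 0.818905.
With a = amp(|0⟩) = 0.6088 and b = amp(|1⟩) = (0.1153 + 0.7849i):
new amp(|0⟩) = (0.57393)·a + (-0.818905i)·b = (0.9922 - 0.09442i)
new amp(|1⟩) = (-0.818905i)·a + (0.57393)·b = (0.06617 - 0.04807i)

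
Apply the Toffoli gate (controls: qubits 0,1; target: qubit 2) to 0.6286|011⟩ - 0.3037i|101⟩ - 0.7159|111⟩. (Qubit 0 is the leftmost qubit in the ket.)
0.6286|011⟩ - 0.3037i|101⟩ - 0.7159|110⟩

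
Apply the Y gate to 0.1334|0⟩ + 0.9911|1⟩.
-0.9911i|0⟩ + 0.1334i|1⟩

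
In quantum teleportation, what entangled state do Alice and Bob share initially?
Bell state |Φ+⟩ = (|00⟩ + |11⟩)/√2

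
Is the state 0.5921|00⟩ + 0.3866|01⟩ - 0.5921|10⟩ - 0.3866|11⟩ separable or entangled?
Separable

Writing the state as a|00⟩ + b|01⟩ + c|10⟩ + d|11⟩, it is a product state iff ad − bc = 0.
Here (a, b, c, d) = (0.5921, 0.3866, -0.5921, -0.3866): ad − bc = (0.5921)(-0.3866) − (0.3866)(-0.5921) = 0, so the state is separable.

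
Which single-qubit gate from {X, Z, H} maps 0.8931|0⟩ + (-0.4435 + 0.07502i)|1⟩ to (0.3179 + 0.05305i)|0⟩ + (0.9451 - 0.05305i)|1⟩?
H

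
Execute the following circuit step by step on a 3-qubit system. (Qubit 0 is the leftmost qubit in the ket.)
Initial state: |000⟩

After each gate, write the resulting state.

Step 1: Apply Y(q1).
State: i|010⟩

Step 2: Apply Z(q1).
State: -i|010⟩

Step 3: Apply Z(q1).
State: i|010⟩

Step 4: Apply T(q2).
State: i|010⟩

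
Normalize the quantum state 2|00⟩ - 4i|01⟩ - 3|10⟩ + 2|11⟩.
0.3482|00⟩ - 0.6963i|01⟩ - 0.5222|10⟩ + 0.3482|11⟩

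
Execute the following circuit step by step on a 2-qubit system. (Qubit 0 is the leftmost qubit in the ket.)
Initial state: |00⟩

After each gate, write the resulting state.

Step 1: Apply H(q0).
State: 1/√2|00⟩ + 1/√2|10⟩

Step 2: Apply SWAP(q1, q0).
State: 1/√2|00⟩ + 1/√2|01⟩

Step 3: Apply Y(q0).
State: (1/√2)i|10⟩ + (1/√2)i|11⟩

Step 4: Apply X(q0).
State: (1/√2)i|00⟩ + (1/√2)i|01⟩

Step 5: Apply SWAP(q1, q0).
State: (1/√2)i|00⟩ + (1/√2)i|10⟩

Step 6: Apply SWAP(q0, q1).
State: (1/√2)i|00⟩ + (1/√2)i|01⟩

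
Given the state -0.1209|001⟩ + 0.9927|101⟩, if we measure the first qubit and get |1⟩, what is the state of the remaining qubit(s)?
|01⟩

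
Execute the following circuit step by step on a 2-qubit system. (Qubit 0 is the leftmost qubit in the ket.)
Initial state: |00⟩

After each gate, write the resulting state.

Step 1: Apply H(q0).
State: 1/√2|00⟩ + 1/√2|10⟩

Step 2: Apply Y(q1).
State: (1/√2)i|01⟩ + (1/√2)i|11⟩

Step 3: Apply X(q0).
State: (1/√2)i|01⟩ + (1/√2)i|11⟩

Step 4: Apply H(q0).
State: i|01⟩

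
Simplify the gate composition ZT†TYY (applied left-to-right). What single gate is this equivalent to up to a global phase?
Z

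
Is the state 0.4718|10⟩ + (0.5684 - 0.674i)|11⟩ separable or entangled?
Separable

Writing the state as a|00⟩ + b|01⟩ + c|10⟩ + d|11⟩, it is a product state iff ad − bc = 0.
Here (a, b, c, d) = (0, 0, 0.4718, (0.5684 - 0.674i)): ad − bc = (0)(0.5684 - 0.674i) − (0)(0.4718) = 0, so the state is separable.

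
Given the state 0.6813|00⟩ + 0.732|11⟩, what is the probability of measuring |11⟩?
0.5358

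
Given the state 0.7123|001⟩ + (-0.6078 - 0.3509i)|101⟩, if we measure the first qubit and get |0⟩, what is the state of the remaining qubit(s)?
|01⟩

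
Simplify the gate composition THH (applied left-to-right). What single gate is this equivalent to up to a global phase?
T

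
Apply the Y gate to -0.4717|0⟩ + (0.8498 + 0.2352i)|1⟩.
(0.2352 - 0.8498i)|0⟩ - 0.4717i|1⟩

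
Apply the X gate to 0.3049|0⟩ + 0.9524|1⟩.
0.9524|0⟩ + 0.3049|1⟩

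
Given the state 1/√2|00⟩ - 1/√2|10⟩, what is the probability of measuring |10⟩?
1/2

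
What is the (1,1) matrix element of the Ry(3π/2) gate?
-1/√2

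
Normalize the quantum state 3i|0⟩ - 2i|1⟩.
0.8321i|0⟩ - 0.5547i|1⟩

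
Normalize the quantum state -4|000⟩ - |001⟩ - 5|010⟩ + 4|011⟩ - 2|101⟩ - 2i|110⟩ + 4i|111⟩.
-0.4417|000⟩ - 0.1104|001⟩ - 0.5522|010⟩ + 0.4417|011⟩ - 0.2209|101⟩ - 0.2209i|110⟩ + 0.4417i|111⟩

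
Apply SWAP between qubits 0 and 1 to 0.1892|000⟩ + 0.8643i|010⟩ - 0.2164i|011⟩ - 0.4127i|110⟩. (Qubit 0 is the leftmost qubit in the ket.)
0.1892|000⟩ + 0.8643i|100⟩ - 0.2164i|101⟩ - 0.4127i|110⟩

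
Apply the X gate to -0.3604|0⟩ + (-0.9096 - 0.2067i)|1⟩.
(-0.9096 - 0.2067i)|0⟩ - 0.3604|1⟩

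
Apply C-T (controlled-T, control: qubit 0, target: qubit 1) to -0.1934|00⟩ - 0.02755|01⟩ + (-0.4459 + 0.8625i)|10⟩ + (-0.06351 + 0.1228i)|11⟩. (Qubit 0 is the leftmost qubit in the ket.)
-0.1934|00⟩ - 0.02755|01⟩ + (-0.4459 + 0.8625i)|10⟩ + (-0.1317 + 0.04192i)|11⟩

C-T leaves the control-|0⟩ kets |00⟩, |01⟩ unchanged and applies T to qubit 1 on the control-|1⟩ pair (|10⟩, |11⟩).
T = [[1, 0], [0, (1/√2 + (1/√2)i)]].
With a = amp(|10⟩) = (-0.4459 + 0.8625i) and b = amp(|11⟩) = (-0.06351 + 0.1228i):
new amp(|10⟩) = (1)·a = (-0.4459 + 0.8625i)
new amp(|11⟩) = (1/√2 + (1/√2)i)·b = (-0.1317 + 0.04192i)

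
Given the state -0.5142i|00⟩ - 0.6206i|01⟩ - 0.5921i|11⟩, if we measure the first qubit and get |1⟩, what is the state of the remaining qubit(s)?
-i|1⟩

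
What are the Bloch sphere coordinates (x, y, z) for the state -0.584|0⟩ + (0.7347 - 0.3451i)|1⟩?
(-0.8581, 0.4031, -0.3178)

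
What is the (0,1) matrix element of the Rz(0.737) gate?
0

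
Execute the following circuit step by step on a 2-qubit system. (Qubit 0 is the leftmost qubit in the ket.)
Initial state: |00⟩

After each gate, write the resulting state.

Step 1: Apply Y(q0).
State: i|10⟩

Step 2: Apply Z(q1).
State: i|10⟩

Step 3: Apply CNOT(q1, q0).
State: i|10⟩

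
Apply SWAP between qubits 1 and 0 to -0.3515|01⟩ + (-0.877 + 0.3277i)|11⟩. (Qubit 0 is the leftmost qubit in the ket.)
-0.3515|10⟩ + (-0.877 + 0.3277i)|11⟩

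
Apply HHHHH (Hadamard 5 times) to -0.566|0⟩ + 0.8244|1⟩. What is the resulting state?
0.1827|0⟩ - 0.9832|1⟩

H² = I, so H^5 = H: a single Hadamard. With (a, b) = (-0.566, 0.8244), H gives ((a + b)/√2, (a − b)/√2) = (0.1827, -0.9832).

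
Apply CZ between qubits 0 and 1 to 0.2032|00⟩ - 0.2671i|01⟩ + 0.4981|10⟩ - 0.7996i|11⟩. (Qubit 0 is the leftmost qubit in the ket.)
0.2032|00⟩ - 0.2671i|01⟩ + 0.4981|10⟩ + 0.7996i|11⟩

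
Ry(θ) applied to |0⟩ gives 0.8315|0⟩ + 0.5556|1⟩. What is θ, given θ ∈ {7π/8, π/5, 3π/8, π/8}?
3π/8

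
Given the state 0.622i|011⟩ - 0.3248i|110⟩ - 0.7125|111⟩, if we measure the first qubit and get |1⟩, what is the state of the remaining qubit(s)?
-0.4148i|10⟩ - 0.9099|11⟩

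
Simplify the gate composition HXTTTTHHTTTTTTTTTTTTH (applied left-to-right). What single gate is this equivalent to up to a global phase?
Z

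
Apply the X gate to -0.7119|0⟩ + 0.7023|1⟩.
0.7023|0⟩ - 0.7119|1⟩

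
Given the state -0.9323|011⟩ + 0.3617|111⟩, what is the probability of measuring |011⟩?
0.8692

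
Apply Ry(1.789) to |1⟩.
-0.7799|0⟩ + 0.6259|1⟩

Ry(1.789) = [[cos(θ/2), −sin(θ/2)], [sin(θ/2), cos(θ/2)]]; θ = 1.789, cos(θ/2) ≈ 0.625909, sin(θ/2) ≈ 0.779896.
With a = amp(|0⟩) = 0 and b = amp(|1⟩) = 1:
new amp(|0⟩) = (0.625909)·a + (-0.779896)·b = -0.7799
new amp(|1⟩) = (0.779896)·a + (0.625909)·b = 0.6259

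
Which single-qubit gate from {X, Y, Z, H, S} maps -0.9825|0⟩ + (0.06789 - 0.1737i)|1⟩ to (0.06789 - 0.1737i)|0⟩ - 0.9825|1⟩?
X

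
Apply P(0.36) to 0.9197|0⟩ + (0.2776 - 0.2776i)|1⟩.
0.9197|0⟩ + (0.3576 - 0.162i)|1⟩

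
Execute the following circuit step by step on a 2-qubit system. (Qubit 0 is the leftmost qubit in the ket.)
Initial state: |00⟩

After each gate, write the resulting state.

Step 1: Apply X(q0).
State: |10⟩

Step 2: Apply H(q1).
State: 1/√2|10⟩ + 1/√2|11⟩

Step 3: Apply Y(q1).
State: -(1/√2)i|10⟩ + (1/√2)i|11⟩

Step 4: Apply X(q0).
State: -(1/√2)i|00⟩ + (1/√2)i|01⟩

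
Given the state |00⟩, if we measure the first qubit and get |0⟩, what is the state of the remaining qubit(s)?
|0⟩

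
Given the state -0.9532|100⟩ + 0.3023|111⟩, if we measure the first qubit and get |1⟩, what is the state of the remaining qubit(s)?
-0.9532|00⟩ + 0.3023|11⟩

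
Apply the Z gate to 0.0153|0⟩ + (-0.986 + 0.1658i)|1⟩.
0.0153|0⟩ + (0.986 - 0.1658i)|1⟩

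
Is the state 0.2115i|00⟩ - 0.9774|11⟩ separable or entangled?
Entangled

Writing the state as a|00⟩ + b|01⟩ + c|10⟩ + d|11⟩, it is a product state iff ad − bc = 0.
Here (a, b, c, d) = (0.2115i, 0, 0, -0.9774): ad − bc = (0.2115i)(-0.9774) − (0)(0) = -0.2067i ≠ 0, so the state is entangled.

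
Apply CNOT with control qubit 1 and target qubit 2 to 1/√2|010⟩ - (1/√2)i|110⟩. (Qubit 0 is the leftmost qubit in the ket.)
1/√2|011⟩ - (1/√2)i|111⟩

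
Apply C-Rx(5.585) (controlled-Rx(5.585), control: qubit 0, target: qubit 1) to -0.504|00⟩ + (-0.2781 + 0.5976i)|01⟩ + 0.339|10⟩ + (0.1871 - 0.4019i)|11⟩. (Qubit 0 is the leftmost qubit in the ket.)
-0.504|00⟩ + (-0.2781 + 0.5976i)|01⟩ + (-0.456 - 0.064i)|10⟩ + (-0.1758 + 0.2617i)|11⟩

C-Rx(5.585) leaves the control-|0⟩ kets |00⟩, |01⟩ unchanged and applies Rx(5.585) to qubit 1 on the control-|1⟩ pair (|10⟩, |11⟩).
Rx(5.585) = [[cos(θ/2), −i·sin(θ/2)], [−i·sin(θ/2), cos(θ/2)]]; θ = 5.585, cos(θ/2) ≈ -0.939683, sin(θ/2) ≈ 0.342045.
With a = amp(|10⟩) = 0.339 and b = amp(|11⟩) = (0.1871 - 0.4019i):
new amp(|10⟩) = (-0.939683)·a + (-0.342045i)·b = (-0.456 - 0.064i)
new amp(|11⟩) = (-0.342045i)·a + (-0.939683)·b = (-0.1758 + 0.2617i)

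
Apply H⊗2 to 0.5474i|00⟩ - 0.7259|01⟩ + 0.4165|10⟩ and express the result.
(-0.1547 + 0.2737i)|00⟩ + (0.5712 + 0.2737i)|01⟩ + (-0.5712 + 0.2737i)|10⟩ + (0.1547 + 0.2737i)|11⟩

H⊗2 gives amp(|y⟩) = (1/2) Σ_x (−1)^(x·y) amp(|x⟩), where x·y is the number of positions in which both x and y have a 1.
|00⟩: (0.5474i - 0.7259 + 0.4165)/2 = (-0.1547 + 0.2737i)
|01⟩: (0.5474i + 0.7259 + 0.4165)/2 = (0.5712 + 0.2737i)
|10⟩: (0.5474i - 0.7259 - 0.4165)/2 = (-0.5712 + 0.2737i)
|11⟩: (0.5474i + 0.7259 - 0.4165)/2 = (0.1547 + 0.2737i)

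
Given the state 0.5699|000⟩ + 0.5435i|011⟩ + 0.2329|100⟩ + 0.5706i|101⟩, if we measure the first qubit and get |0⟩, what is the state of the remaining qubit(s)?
0.7237|00⟩ + 0.6901i|11⟩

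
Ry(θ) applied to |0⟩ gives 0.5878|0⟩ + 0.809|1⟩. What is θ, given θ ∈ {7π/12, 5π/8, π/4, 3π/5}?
3π/5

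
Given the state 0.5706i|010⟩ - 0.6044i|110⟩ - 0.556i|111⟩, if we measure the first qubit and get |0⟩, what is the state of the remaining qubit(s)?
i|10⟩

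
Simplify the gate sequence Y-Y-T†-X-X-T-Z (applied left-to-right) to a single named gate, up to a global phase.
Z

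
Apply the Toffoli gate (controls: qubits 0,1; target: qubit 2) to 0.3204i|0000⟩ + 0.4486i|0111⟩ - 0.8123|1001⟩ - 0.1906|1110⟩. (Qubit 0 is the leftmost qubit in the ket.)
0.3204i|0000⟩ + 0.4486i|0111⟩ - 0.8123|1001⟩ - 0.1906|1100⟩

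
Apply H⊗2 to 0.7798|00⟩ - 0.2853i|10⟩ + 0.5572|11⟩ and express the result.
(0.6685 - 0.1427i)|00⟩ + (0.1113 - 0.1427i)|01⟩ + (0.1113 + 0.1427i)|10⟩ + (0.6685 + 0.1427i)|11⟩

H⊗2 gives amp(|y⟩) = (1/2) Σ_x (−1)^(x·y) amp(|x⟩), where x·y is the number of positions in which both x and y have a 1.
|00⟩: (0.7798 - 0.2853i + 0.5572)/2 = (0.6685 - 0.1427i)
|01⟩: (0.7798 - 0.2853i - 0.5572)/2 = (0.1113 - 0.1427i)
|10⟩: (0.7798 + 0.2853i - 0.5572)/2 = (0.1113 + 0.1427i)
|11⟩: (0.7798 + 0.2853i + 0.5572)/2 = (0.6685 + 0.1427i)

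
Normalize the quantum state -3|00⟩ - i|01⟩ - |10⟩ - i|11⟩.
-0.866|00⟩ - 0.2887i|01⟩ - 0.2887|10⟩ - 0.2887i|11⟩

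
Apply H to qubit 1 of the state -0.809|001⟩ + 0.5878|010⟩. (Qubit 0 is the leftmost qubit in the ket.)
0.4156|000⟩ - 0.572|001⟩ - 0.4156|010⟩ - 0.572|011⟩

H on qubit 1 mixes each pair of kets that differ only in qubit 1: amplitudes (a, b) of (|…0…⟩, |…1…⟩) become ((a + b)/√2, (a − b)/√2). Kets absent from the input have amplitude 0.
(|000⟩, |010⟩): (a, b) = (0, 0.5878) → (0.4156, -0.4156)
(|001⟩, |011⟩): (a, b) = (-0.809, 0) → (-0.572, -0.572)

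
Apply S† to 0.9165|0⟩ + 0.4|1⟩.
0.9165|0⟩ - 0.4i|1⟩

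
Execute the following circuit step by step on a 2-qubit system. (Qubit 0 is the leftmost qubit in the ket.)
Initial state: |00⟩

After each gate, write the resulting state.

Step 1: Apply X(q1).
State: |01⟩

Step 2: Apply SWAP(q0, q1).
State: |10⟩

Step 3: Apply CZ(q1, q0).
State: |10⟩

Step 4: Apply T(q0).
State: (1/√2 + (1/√2)i)|10⟩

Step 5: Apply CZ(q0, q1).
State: (1/√2 + (1/√2)i)|10⟩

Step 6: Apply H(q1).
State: (1/2 + (1/2)i)|10⟩ + (1/2 + (1/2)i)|11⟩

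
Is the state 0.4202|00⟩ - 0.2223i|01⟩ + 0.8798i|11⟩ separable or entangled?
Entangled

Writing the state as a|00⟩ + b|01⟩ + c|10⟩ + d|11⟩, it is a product state iff ad − bc = 0.
Here (a, b, c, d) = (0.4202, -0.2223i, 0, 0.8798i): ad − bc = (0.4202)(0.8798i) − (-0.2223i)(0) = 0.3697i ≠ 0, so the state is entangled.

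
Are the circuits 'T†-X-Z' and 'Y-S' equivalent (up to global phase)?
No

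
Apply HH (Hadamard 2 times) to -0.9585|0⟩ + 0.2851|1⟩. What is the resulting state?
-0.9585|0⟩ + 0.2851|1⟩

H² = I, so an even number of Hadamards cancels: H^2 = I and the state is unchanged.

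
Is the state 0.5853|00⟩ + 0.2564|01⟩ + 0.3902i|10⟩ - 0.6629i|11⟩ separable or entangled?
Entangled

Writing the state as a|00⟩ + b|01⟩ + c|10⟩ + d|11⟩, it is a product state iff ad − bc = 0.
Here (a, b, c, d) = (0.5853, 0.2564, 0.3902i, -0.6629i): ad − bc = (0.5853)(-0.6629i) − (0.2564)(0.3902i) = -0.488i ≠ 0, so the state is entangled.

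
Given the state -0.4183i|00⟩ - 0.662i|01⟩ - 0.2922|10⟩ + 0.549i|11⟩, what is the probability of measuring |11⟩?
0.3014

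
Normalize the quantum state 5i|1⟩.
i|1⟩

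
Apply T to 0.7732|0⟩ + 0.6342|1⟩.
0.7732|0⟩ + (0.4484 + 0.4484i)|1⟩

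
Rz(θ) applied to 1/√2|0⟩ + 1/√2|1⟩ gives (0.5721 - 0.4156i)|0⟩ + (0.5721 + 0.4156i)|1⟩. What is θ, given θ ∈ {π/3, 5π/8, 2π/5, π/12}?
2π/5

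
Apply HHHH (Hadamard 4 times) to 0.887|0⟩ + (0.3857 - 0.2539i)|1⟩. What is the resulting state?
0.887|0⟩ + (0.3857 - 0.2539i)|1⟩

H² = I, so an even number of Hadamards cancels: H^4 = I and the state is unchanged.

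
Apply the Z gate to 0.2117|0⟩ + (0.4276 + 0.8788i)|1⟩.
0.2117|0⟩ + (-0.4276 - 0.8788i)|1⟩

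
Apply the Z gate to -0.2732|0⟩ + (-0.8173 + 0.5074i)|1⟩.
-0.2732|0⟩ + (0.8173 - 0.5074i)|1⟩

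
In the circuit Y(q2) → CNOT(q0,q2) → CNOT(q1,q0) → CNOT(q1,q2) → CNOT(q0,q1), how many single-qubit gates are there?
1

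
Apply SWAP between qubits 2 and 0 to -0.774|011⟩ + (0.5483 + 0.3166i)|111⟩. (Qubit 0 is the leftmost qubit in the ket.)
-0.774|110⟩ + (0.5483 + 0.3166i)|111⟩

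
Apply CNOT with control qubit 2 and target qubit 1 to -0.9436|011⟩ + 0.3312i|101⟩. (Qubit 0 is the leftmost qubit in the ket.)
-0.9436|001⟩ + 0.3312i|111⟩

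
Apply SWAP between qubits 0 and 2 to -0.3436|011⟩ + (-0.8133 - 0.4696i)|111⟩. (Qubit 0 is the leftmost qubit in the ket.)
-0.3436|110⟩ + (-0.8133 - 0.4696i)|111⟩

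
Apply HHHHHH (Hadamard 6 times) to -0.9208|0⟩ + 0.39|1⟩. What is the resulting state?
-0.9208|0⟩ + 0.39|1⟩

H² = I, so an even number of Hadamards cancels: H^6 = I and the state is unchanged.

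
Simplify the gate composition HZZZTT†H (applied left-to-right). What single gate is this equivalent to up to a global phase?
X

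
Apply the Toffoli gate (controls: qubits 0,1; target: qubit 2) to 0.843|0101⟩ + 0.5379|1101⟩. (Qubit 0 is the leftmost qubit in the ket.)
0.843|0101⟩ + 0.5379|1111⟩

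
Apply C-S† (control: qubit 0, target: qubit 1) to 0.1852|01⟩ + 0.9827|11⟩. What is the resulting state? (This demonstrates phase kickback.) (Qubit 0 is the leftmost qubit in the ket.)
0.1852|01⟩ - 0.9827i|11⟩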